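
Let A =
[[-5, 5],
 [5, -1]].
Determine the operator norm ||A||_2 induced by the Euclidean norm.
||A||_2 = sqrt((76 + sqrt(4176))/2) ≈ 8.3852 (= sqrt(largest eigenvalue of A^T A))

||A||_2 = sigma_max(A) = sqrt(lambda_max(A^T A)). Form the symmetric matrix M = A^T A =
[[50, -30],
 [-30, 26]].
Its characteristic polynomial (trace, determinant of M give the coefficients) is
  p(λ) = det(λ I - M) = λ^2 - 76λ + 400.
For λ^2 - 76λ + 400 the discriminant is 4176. It is nonnegative but not a perfect square, so the roots are real and irrational: λ = (76 ± sqrt(4176))/2 ≈ 70.311, 5.689.
So the eigenvalues of A^T A are ≈ 5.689, 70.311 (all ≥ 0, as they must be for A^T A). The largest is λ_max = (76 + sqrt(4176))/2 ≈ 70.311, hence ||A||_2 = sqrt(λ_max) = sqrt((76 + sqrt(4176))/2) ≈ 8.3852.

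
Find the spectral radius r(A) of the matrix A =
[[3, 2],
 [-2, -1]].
r(A) = 1

The eigenvalues of A are the roots of its characteristic polynomial. With M = A (coefficients from the trace and determinant):
  p(λ) = det(λ I - M) = λ^2 - 2λ + 1.
For λ^2 - 2λ + 1 the discriminant is 0. It is a perfect square (0^2), so the roots are rational: λ = (2 ± 0)/2 = 1, 1.
Thus the eigenvalues (to 4 decimals) are 1 (modulus 1). The spectral radius is the largest modulus: r(A) = 1. (Cross-check: r(A) ≤ ||A||_2 ≈ 4.2361; equality holds whenever A is normal, though it can also hold for some non-normal A.)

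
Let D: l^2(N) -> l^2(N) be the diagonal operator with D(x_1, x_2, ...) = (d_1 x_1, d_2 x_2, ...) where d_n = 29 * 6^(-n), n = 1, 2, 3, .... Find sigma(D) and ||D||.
sigma(D) = {29 * 6^(-n) : n ≥ 1} ∪ {0}; ||D|| = 29/6

A bounded diagonal operator on l^2 with diagonal entries d_n has spectrum equal to the closure of {d_n : n ≥ 1}: every d_n is an eigenvalue (with eigenvector e_n), so {d_n} ⊂ sigma(D); the spectrum is closed, so its closure is too; and for lambda not in the closure, (D - lambda I) has bounded inverse (the diagonal entries 1/(d_n - lambda) are bounded). For our sequence d_n = 29 * 6^(-n), n = 1, 2, 3, ...:
  - {d_n} = {29 * 6^(-n) : n ≥ 1}; the only limit point is 0
  - closure = {29 * 6^(-n) : n ≥ 1} ∪ {0}
For the norm: a diagonal operator has ||D|| = sup_n |d_n|. Here d_n = 29 * 6^(-n) is positive and decreasing, so sup_n |d_n| = d_1 = 29/6. So ||D|| = 29/6.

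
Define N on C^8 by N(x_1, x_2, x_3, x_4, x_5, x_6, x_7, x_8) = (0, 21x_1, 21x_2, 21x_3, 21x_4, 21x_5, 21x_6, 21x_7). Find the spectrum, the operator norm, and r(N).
sigma(N) = {0}; ||N|| = 21; r(N) = 0. (N is nilpotent with N^8 = 0.)

On C^8, N is a strictly lower-triangular matrix with 21 on the subdiagonal and zeros elsewhere, so its characteristic polynomial is lambda^8 and every eigenvalue is 0: sigma(N) = {0}. For the operator norm, N e_i = 21e_{i+1} for i = 1, ..., 7 and N e_8 = 0, so the singular values of N are 21 (with multiplicity 7) and 0; hence ||N|| = 21. The spectral radius r(N) = max|lambda| = 0. Note ||N|| > r(N) — characteristic of non-normal nilpotent operators. Indeed N^8 = 0.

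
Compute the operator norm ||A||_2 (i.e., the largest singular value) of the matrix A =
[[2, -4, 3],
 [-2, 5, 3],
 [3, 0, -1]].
||A||_2 ≈ 7.1517 (= sqrt(largest eigenvalue of A^T A))

||A||_2 = sigma_max(A) = sqrt(lambda_max(A^T A)). Form the symmetric matrix M = A^T A =
[[17, -18, -3],
 [-18, 41, 3],
 [-3, 3, 19]].
Its characteristic polynomial (trace, sum of principal 2x2 minors, determinant of M give the coefficients) is
  p(λ) = det(λ I - M) = λ^3 - 77λ^2 + 1457λ - 6889.
No integer candidate from the rational root theorem (±divisors of 6889) is a root, so the roots are irrational. The cubic discriminant is Δ = 264470112 > 0, so there are three distinct real roots. p(7) = -120 and p(8) = 351 have opposite signs, so a root lies in (7, 8); Newton's method refines it to λ ≈ 7.2339. p(18) = 221 and p(19) = -144 have opposite signs, so a root lies in (18, 19); Newton's method refines it to λ ≈ 18.6193. p(51) = -208 and p(52) = 1275 have opposite signs, so a root lies in (51, 52); Newton's method refines it to λ ≈ 51.1468. Check (Vieta): the three roots sum to 77, matching tr M = 77.
So the eigenvalues of A^T A are ≈ 7.2339, 18.6193, 51.1468 (all ≥ 0, as they must be for A^T A). The largest is λ_max ≈ 51.1468, hence ||A||_2 = sqrt(λ_max) ≈ 7.1517.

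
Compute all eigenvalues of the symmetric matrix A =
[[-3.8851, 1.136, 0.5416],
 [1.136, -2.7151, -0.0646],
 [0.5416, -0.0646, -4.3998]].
sigma(A) ≈ {-5, -4, -2}

A is real symmetric, so its spectrum consists of real eigenvalues. Expanding the characteristic polynomial of the displayed matrix gives
  det(λ I - A) = p(λ) = λ^3 + (11)λ^2 + (38)λ + (40).
Solving p(λ) = 0 yields eigenvalues ≈ -5, -4, -2. (A is shown rounded to 4 decimals, so these recover the underlying integer eigenvalues to within that precision.)
Verification: the trace of A = -11 equals the sum of eigenvalues -11, and det(A) ≈ -39.9999 matches the eigenvalue product -40.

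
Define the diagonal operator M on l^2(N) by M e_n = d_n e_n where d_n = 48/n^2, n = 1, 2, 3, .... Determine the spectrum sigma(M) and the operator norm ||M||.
sigma(M) = {48/n^2 : n ≥ 1} ∪ {0}; ||M|| = 48

A bounded diagonal operator on l^2 with diagonal entries d_n has spectrum equal to the closure of {d_n : n ≥ 1}: every d_n is an eigenvalue (with eigenvector e_n), so {d_n} ⊂ sigma(M); the spectrum is closed, so its closure is too; and for lambda not in the closure, (M - lambda I) has bounded inverse (the diagonal entries 1/(d_n - lambda) are bounded). For our sequence d_n = 48/n^2, n = 1, 2, 3, ...:
  - {d_n} = {48/n^2 : n ≥ 1}; the only limit point is 0
  - closure = {48/n^2 : n ≥ 1} ∪ {0}
For the norm: a diagonal operator has ||M|| = sup_n |d_n|. Here d_n = 48/n^2 is positive and decreasing, so sup_n |d_n| = d_1 = 48. So ||M|| = 48.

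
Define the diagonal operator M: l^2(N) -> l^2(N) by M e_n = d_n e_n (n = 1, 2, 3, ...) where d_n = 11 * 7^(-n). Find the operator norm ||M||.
||M|| = 11/7 (attained at n = 1)

For M diagonal, ||M|| = sup_n |d_n|. The sequence d_n = 11 * 7^(-n) is positive and strictly decreasing (ratio 7^(-1) < 1), so the supremum is d_1 = 11/7. Hence ||M|| = 11/7.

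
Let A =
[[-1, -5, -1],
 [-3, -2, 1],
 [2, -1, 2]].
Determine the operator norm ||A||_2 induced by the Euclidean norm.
||A||_2 ≈ 5.8437 (= sqrt(largest eigenvalue of A^T A))

||A||_2 = sigma_max(A) = sqrt(lambda_max(A^T A)). Form the symmetric matrix M = A^T A =
[[14, 9, 2],
 [9, 30, 1],
 [2, 1, 6]].
Its characteristic polynomial (trace, sum of principal 2x2 minors, determinant of M give the coefficients) is
  p(λ) = det(λ I - M) = λ^3 - 50λ^2 + 598λ - 1936.
No integer candidate from the rational root theorem (±divisors of 1936) is a root, so the roots are irrational. The cubic discriminant is Δ = 11377840 > 0, so there are three distinct real roots. p(5) = -71 and p(6) = 68 have opposite signs, so a root lies in (5, 6); Newton's method refines it to λ ≈ 5.451. p(10) = 44 and p(11) = -77 have opposite signs, so a root lies in (10, 11); Newton's method refines it to λ ≈ 10.4005. p(34) = -100 and p(35) = 619 have opposite signs, so a root lies in (34, 35); Newton's method refines it to λ ≈ 34.1484. Check (Vieta): the three roots sum to 50, matching tr M = 50.
So the eigenvalues of A^T A are ≈ 5.451, 10.4005, 34.1484 (all ≥ 0, as they must be for A^T A). The largest is λ_max ≈ 34.1484, hence ||A||_2 = sqrt(λ_max) ≈ 5.8437.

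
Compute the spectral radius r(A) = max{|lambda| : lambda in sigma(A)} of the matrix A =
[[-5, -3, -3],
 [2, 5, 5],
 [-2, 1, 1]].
r(A) = 6

The eigenvalues of A are the roots of its characteristic polynomial. With M = A (coefficients from the trace, the sum of principal 2x2 minors, and det A):
  p(λ) = det(λ I - M) = λ^3 - λ^2 - 30λ.
The constant term is 0, so λ = 0 is a root. Dividing out λ leaves p(λ) = λ(λ^2 - λ - 30). For λ^2 - λ - 30 the discriminant is 121. It is a perfect square (11^2), so the roots are rational: λ = (1 ± 11)/2 = 6, -5.
Thus the eigenvalues (to 4 decimals) are 6 (modulus 6); -5 (modulus 5); 0 (modulus 0). The spectral radius is the largest modulus: r(A) = 6. (Cross-check: r(A) ≤ ||A||_2 ≈ 9.4297; equality holds whenever A is normal, though it can also hold for some non-normal A.)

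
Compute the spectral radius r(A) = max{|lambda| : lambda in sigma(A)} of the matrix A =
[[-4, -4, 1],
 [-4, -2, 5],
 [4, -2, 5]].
r(A) ≈ 7.6471

The eigenvalues of A are the roots of its characteristic polynomial. With M = A (coefficients from the trace, the sum of principal 2x2 minors, and det A):
  p(λ) = det(λ I - M) = λ^3 + λ^2 - 32λ + 144.
No integer candidate from the rational root theorem (±divisors of 144) is a root, so the roots are irrational. The cubic discriminant is Δ = -511296 < 0, so there is one real root and a complex-conjugate pair. p(-8) = -48 and p(-7) = 74 have opposite signs, so a root lies in (-8, -7); Newton's method refines it to λ ≈ -7.6471. Dividing out (λ - (-7.6471)) leaves approximately λ^2 - 6.6471λ + 18.8307. For λ^2 - 6.6471λ + 18.8307 the discriminant is -31.1392. It is negative, so the remaining roots are the complex-conjugate pair λ ≈ 3.3235 ± 2.7901i. Their product equals the constant term, so |λ|^2 ≈ 18.8307 and |λ| ≈ 4.3394.
Thus the eigenvalues (to 4 decimals) are -7.6471 (modulus 7.6471); 3.3235 ± 2.7901i (modulus 4.3394). The spectral radius is the largest modulus: r(A) ≈ 7.6471. (Cross-check: r(A) ≤ ||A||_2 ≈ 8.4465; equality holds whenever A is normal, though it can also hold for some non-normal A.)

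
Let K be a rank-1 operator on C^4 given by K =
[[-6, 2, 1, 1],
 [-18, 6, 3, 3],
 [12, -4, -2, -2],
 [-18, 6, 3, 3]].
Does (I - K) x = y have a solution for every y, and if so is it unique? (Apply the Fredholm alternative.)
(I - K) is singular (det(I - K) = 0, i.e. 1 ∈ sigma(K)). (I - K) x = y is solvable iff y ⊥ ker((I - K)^*) = span{(-6, 2, 1, 1)}, i.e. iff -6y_1 + 2y_2 + y_3 + y_4 = 0. When solvable, the solutions are x = y + c·(1, 3, -2, 3), c arbitrary (ker(I - K) = span{(1, 3, -2, 3)}, dimension 1).

K has rank 1, so it is an outer product K = u v^T: every row of K is a multiple of one row vector. Reading off the entries, u = (1, 3, -2, 3) and v = (-6, 2, 1, 1) (row i of K equals u_i·v^T). A rank-one matrix u v^T satisfies K u = u (v·u) and kills the (3)-dimensional subspace v^⊥, so its characteristic polynomial is lambda^3 (lambda - v·u) with v·u = tr K = 1. Hence the eigenvalues of I - K are 1 (multiplicity 3) and 1 - (1) = 0, so det(I - K) = 0. (Direct check: I - K =
[[7, -2, -1, -1],
 [18, -5, -3, -3],
 [-12, 4, 3, 2],
 [18, -6, -3, -2]]
has determinant 0.) So 1 is an eigenvalue of K and (I - K) is not invertible. The finite-dimensional Fredholm alternative says: either (I - K) is invertible, or ker(I - K) ≠ {0} and then range(I - K) = ker((I - K)^*)^⊥, with dim ker(I - K) = dim ker((I - K)^*). We are in the second case, so we need both kernels. Kernel of I - K: (I - K) u = u - u (v·u) = u - u = 0, so ker(I - K) = span{u} = span{(1, 3, -2, 3)} (it is exactly 1-dimensional because rank(I - K) = 3). Kernel of the adjoint: K is real, so (I - K)^* = I - K^T = I - v u^T, and (I - v u^T) v = v - v (u·v) = 0; hence ker((I - K)^*) = span{v} = span{(-6, 2, 1, 1)}. Therefore (I - K) x = y is solvable iff <y, v> = 0, i.e. iff -6y_1 + 2y_2 + y_3 + y_4 = 0. When this holds, K y = u (v·y) = 0, so (I - K) y = y and x = y is a particular solution; the full solution set is the line x = y + c·u = y + c·(1, 3, -2, 3), c ∈ C.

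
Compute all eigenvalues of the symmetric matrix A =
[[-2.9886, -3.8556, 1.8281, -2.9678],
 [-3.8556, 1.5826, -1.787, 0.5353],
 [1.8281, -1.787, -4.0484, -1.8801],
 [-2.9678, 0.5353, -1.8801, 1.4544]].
sigma(A) ≈ {-6, -5, 1, 6}

A is real symmetric, so its spectrum consists of real eigenvalues. Expanding the characteristic polynomial of the displayed matrix gives
  det(λ I - A) = p(λ) = λ^4 + (4)λ^3 + (-41)λ^2 + (-144.0027)λ + (180.0039).
Solving p(λ) = 0 yields eigenvalues ≈ -6, -5, 1, 6. (A is shown rounded to 4 decimals, so these recover the underlying integer eigenvalues to within that precision.)
Verification: the trace of A = -4 equals the sum of eigenvalues -4, and det(A) ≈ 180.0039 matches the eigenvalue product 180.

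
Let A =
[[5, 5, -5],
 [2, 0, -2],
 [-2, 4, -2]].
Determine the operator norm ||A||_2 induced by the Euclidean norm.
||A||_2 ≈ 9.3003 (= sqrt(largest eigenvalue of A^T A))

||A||_2 = sigma_max(A) = sqrt(lambda_max(A^T A)). Form the symmetric matrix M = A^T A =
[[33, 17, -25],
 [17, 41, -33],
 [-25, -33, 33]].
Its characteristic polynomial (trace, sum of principal 2x2 minors, determinant of M give the coefficients) is
  p(λ) = det(λ I - M) = λ^3 - 107λ^2 + 1792λ - 1600.
No integer candidate from the rational root theorem (±divisors of 1600) is a root, so the roots are irrational. The cubic discriminant is Δ = 11360253184 > 0, so there are three distinct real roots. p(0) = -1600 and p(1) = 86 have opposite signs, so a root lies in (0, 1); Newton's method refines it to λ ≈ 0.9458. p(19) = 680 and p(20) = -560 have opposite signs, so a root lies in (19, 20); Newton's method refines it to λ ≈ 19.558. p(86) = -2804 and p(87) = 2924 have opposite signs, so a root lies in (86, 87); Newton's method refines it to λ ≈ 86.4962. Check (Vieta): the three roots sum to 107, matching tr M = 107.
So the eigenvalues of A^T A are ≈ 0.9458, 19.558, 86.4962 (all ≥ 0, as they must be for A^T A). The largest is λ_max ≈ 86.4962, hence ||A||_2 = sqrt(λ_max) ≈ 9.3003.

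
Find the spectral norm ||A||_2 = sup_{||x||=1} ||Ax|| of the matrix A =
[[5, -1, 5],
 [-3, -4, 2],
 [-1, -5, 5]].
||A||_2 ≈ 9.3082 (= sqrt(largest eigenvalue of A^T A))

||A||_2 = sigma_max(A) = sqrt(lambda_max(A^T A)). Form the symmetric matrix M = A^T A =
[[35, 12, 14],
 [12, 42, -38],
 [14, -38, 54]].
Its characteristic polynomial (trace, sum of principal 2x2 minors, determinant of M give the coefficients) is
  p(λ) = det(λ I - M) = λ^3 - 131λ^2 + 3844λ - 64.
No integer candidate from the rational root theorem (±divisors of 64) is a root, so the roots are irrational. The cubic discriminant is Δ = 26380243600 > 0, so there are three distinct real roots. p(0) = -64 and p(1) = 3650 have opposite signs, so a root lies in (0, 1); Newton's method refines it to λ ≈ 0.0167. p(44) = 640 and p(45) = -1234 have opposite signs, so a root lies in (44, 45); Newton's method refines it to λ ≈ 44.3412. p(86) = -2300 and p(87) = 1328 have opposite signs, so a root lies in (86, 87); Newton's method refines it to λ ≈ 86.6421. Check (Vieta): the three roots sum to 131, matching tr M = 131.
So the eigenvalues of A^T A are ≈ 0.0167, 44.3412, 86.6421 (all ≥ 0, as they must be for A^T A). The largest is λ_max ≈ 86.6421, hence ||A||_2 = sqrt(λ_max) ≈ 9.3082.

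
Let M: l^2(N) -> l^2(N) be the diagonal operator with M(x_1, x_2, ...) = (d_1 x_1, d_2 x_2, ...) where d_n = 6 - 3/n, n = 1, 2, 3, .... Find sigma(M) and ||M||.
sigma(M) = {6 - 3/n : n ≥ 1} ∪ {6}; ||M|| = 6

A bounded diagonal operator on l^2 with diagonal entries d_n has spectrum equal to the closure of {d_n : n ≥ 1}: every d_n is an eigenvalue (with eigenvector e_n), so {d_n} ⊂ sigma(M); the spectrum is closed, so its closure is too; and for lambda not in the closure, (M - lambda I) has bounded inverse (the diagonal entries 1/(d_n - lambda) are bounded). For our sequence d_n = 6 - 3/n, n = 1, 2, 3, ...:
  - {d_n} = {6 - 3/n : n ≥ 1}; the only limit point is 6
  - closure = {6 - 3/n : n ≥ 1} ∪ {6}
For the norm: a diagonal operator has ||M|| = sup_n |d_n|. Here d_n = 6 - 3/n increases monotonically from d_1 = 3 toward 6, with all terms in [3, 6); so sup_n |d_n| = 6 (the supremum is the limit, not attained). So ||M|| = 6.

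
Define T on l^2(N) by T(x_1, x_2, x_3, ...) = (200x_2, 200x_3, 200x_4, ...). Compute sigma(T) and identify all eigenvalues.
sigma(T) = closed disk {z in C : |z| ≤ 200}; sigma_p(T) = open disk {z in C : |z| < 200}

Note T = 200·V where V is the unit left shift (V x)_k = x_{k+1}; so sigma(T) = 200·sigma(V) and ||T|| = 200||V||. ||T x||^2 = 40000sum_{k≥2} |x_k|^2 ≤ 40000||x||^2, with equality on {x : x_1 = 0}, so ||T|| = 200. For any lambda with |lambda| < 200, set r = lambda/200 (|r| < 1); the vector x = (1, r, r^2, ...) is in l^2 and satisfies T x = 200(r, r^2, ...) = lambda x, so lambda is an eigenvalue. On the boundary |lambda| = 200 the geometric series diverges, so no l^2 eigenvector exists, but these lambda lie in the approximate point spectrum. Hence sigma(T) is the closed disk of radius 200 and sigma_p(T) is the open disk.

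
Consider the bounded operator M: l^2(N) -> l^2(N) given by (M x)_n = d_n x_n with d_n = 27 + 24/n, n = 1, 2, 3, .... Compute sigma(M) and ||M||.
sigma(M) = {27 + 24/n : n ≥ 1} ∪ {27}; ||M|| = 51

A bounded diagonal operator on l^2 with diagonal entries d_n has spectrum equal to the closure of {d_n : n ≥ 1}: every d_n is an eigenvalue (with eigenvector e_n), so {d_n} ⊂ sigma(M); the spectrum is closed, so its closure is too; and for lambda not in the closure, (M - lambda I) has bounded inverse (the diagonal entries 1/(d_n - lambda) are bounded). For our sequence d_n = 27 + 24/n, n = 1, 2, 3, ...:
  - {d_n} = {27 + 24/n : n ≥ 1}; the only limit point is 27
  - closure = {27 + 24/n : n ≥ 1} ∪ {27}
For the norm: a diagonal operator has ||M|| = sup_n |d_n|. Here d_n = 27 + 24/n is positive and decreasing, so sup_n |d_n| = d_1 = 27 + 24 = 51. So ||M|| = 51.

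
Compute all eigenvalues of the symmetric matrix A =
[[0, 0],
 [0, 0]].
sigma(A) ≈ {0} (0 with multiplicity 2)

A is real symmetric, so its spectrum consists of real eigenvalues. Expanding the characteristic polynomial of the displayed matrix gives
  det(λ I - A) = p(λ) = λ^2 + (0)λ + (0).
Solving p(λ) = 0 yields eigenvalues ≈ 0, 0. (A is shown rounded to 4 decimals, so these recover the underlying integer eigenvalues to within that precision.)
Verification: the trace of A = 0 equals the sum of eigenvalues 0, and det(A) ≈ 0.0000 matches the eigenvalue product 0.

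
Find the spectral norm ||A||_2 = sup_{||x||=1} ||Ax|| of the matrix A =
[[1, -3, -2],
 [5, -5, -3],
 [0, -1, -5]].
||A||_2 ≈ 9.0016 (= sqrt(largest eigenvalue of A^T A))

||A||_2 = sigma_max(A) = sqrt(lambda_max(A^T A)). Form the symmetric matrix M = A^T A =
[[26, -28, -17],
 [-28, 35, 26],
 [-17, 26, 38]].
Its characteristic polynomial (trace, sum of principal 2x2 minors, determinant of M give the coefficients) is
  p(λ) = det(λ I - M) = λ^3 - 99λ^2 + 1479λ - 1849.
No integer candidate from the rational root theorem (±divisors of 1849) is a root, so the roots are irrational. The cubic discriminant is Δ = 6102752976 > 0, so there are three distinct real roots. p(1) = -468 and p(2) = 721 have opposite signs, so a root lies in (1, 2); Newton's method refines it to λ ≈ 1.375. p(16) = 567 and p(17) = -404 have opposite signs, so a root lies in (16, 17); Newton's method refines it to λ ≈ 16.5962. p(81) = -148 and p(82) = 5121 have opposite signs, so a root lies in (81, 82); Newton's method refines it to λ ≈ 81.0289. Check (Vieta): the three roots sum to 99, matching tr M = 99.
So the eigenvalues of A^T A are ≈ 1.375, 16.5962, 81.0289 (all ≥ 0, as they must be for A^T A). The largest is λ_max ≈ 81.0289, hence ||A||_2 = sqrt(λ_max) ≈ 9.0016.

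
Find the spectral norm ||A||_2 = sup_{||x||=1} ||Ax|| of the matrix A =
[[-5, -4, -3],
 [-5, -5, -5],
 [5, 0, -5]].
||A||_2 = sqrt((175 + sqrt(5425))/2) ≈ 11.1502 (= sqrt(largest eigenvalue of A^T A))

||A||_2 = sigma_max(A) = sqrt(lambda_max(A^T A)). Form the symmetric matrix M = A^T A =
[[75, 45, 15],
 [45, 41, 37],
 [15, 37, 59]].
Its characteristic polynomial (trace, sum of principal 2x2 minors, determinant of M give the coefficients) is
  p(λ) = det(λ I - M) = λ^3 - 175λ^2 + 6300λ.
The constant term is 0, so λ = 0 is a root. Dividing out λ leaves p(λ) = λ(λ^2 - 175λ + 6300). For λ^2 - 175λ + 6300 the discriminant is 5425. It is nonnegative but not a perfect square, so the roots are real and irrational: λ = (175 ± sqrt(5425))/2 ≈ 124.3273, 50.6727.
So the eigenvalues of A^T A are ≈ 0, 50.6727, 124.3273 (all ≥ 0, as they must be for A^T A). The largest is λ_max = (175 + sqrt(5425))/2 ≈ 124.3273, hence ||A||_2 = sqrt(λ_max) = sqrt((175 + sqrt(5425))/2) ≈ 11.1502.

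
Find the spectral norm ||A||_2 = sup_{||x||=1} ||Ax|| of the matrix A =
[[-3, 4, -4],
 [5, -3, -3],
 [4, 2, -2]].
||A||_2 ≈ 7.8585 (= sqrt(largest eigenvalue of A^T A))

||A||_2 = sigma_max(A) = sqrt(lambda_max(A^T A)). Form the symmetric matrix M = A^T A =
[[50, -19, -11],
 [-19, 29, -11],
 [-11, -11, 29]].
Its characteristic polynomial (trace, sum of principal 2x2 minors, determinant of M give the coefficients) is
  p(λ) = det(λ I - M) = λ^3 - 108λ^2 + 3138λ - 17424.
No integer candidate from the rational root theorem (±divisors of 17424) is a root, so the roots are irrational. The cubic discriminant is Δ = 1552990752 > 0, so there are three distinct real roots. p(7) = -407 and p(8) = 1280 have opposite signs, so a root lies in (7, 8); Newton's method refines it to λ ≈ 7.2322. p(39) = 9 and p(40) = -704 have opposite signs, so a root lies in (39, 40); Newton's method refines it to λ ≈ 39.0125. p(61) = -893 and p(62) = 308 have opposite signs, so a root lies in (61, 62); Newton's method refines it to λ ≈ 61.7554. Check (Vieta): the three roots sum to 108, matching tr M = 108.
So the eigenvalues of A^T A are ≈ 7.2322, 39.0125, 61.7554 (all ≥ 0, as they must be for A^T A). The largest is λ_max ≈ 61.7554, hence ||A||_2 = sqrt(λ_max) ≈ 7.8585.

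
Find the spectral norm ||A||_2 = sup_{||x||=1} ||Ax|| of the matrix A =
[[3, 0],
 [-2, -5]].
||A||_2 = sqrt((38 + sqrt(544))/2) ≈ 5.5373 (= sqrt(largest eigenvalue of A^T A))

||A||_2 = sigma_max(A) = sqrt(lambda_max(A^T A)). Form the symmetric matrix M = A^T A =
[[13, 10],
 [10, 25]].
Its characteristic polynomial (trace, determinant of M give the coefficients) is
  p(λ) = det(λ I - M) = λ^2 - 38λ + 225.
For λ^2 - 38λ + 225 the discriminant is 544. It is nonnegative but not a perfect square, so the roots are real and irrational: λ = (38 ± sqrt(544))/2 ≈ 30.6619, 7.3381.
So the eigenvalues of A^T A are ≈ 7.3381, 30.6619 (all ≥ 0, as they must be for A^T A). The largest is λ_max = (38 + sqrt(544))/2 ≈ 30.6619, hence ||A||_2 = sqrt(λ_max) = sqrt((38 + sqrt(544))/2) ≈ 5.5373.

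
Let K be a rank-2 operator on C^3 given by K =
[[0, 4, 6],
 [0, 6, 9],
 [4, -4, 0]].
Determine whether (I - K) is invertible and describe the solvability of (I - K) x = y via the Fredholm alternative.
(I - K) is invertible (det(I - K) = 7 ≠ 0), so for every y in C^3 the equation (I - K) x = y has a unique solution.

K has rank 2 and factors as K = U V^T = u1 v1^T + u2 v2^T with u1 = (-2, -3, 0), v1 = (0, -2, -3), u2 = (0, 0, 2), v2 = (2, -2, 0) (multiplying out reproduces the displayed K). The nonzero eigenvalues of U V^T coincide with those of the 2 x 2 matrix G = V^T U = [[v1·u1, v1·u2], [v2·u1, v2·u2]] = [[6, -6], [2, 0]], and by the Sylvester determinant identity det(I_3 - U V^T) = det(I_2 - V^T U) = det([[-5, 6], [-2, 1]]) = (-5)(1) - (6)(-2) = 7. (Direct check: I - K =
[[1, -4, -6],
 [0, -5, -9],
 [-4, 4, 1]]
has determinant 7.) The finite-dimensional Fredholm alternative says: either (I - K) is invertible, or ker(I - K) ≠ {0} and then range(I - K) = ker((I - K)^*)^⊥, with dim ker(I - K) = dim ker((I - K)^*). Since det(I - K) ≠ 0, 1 is not an eigenvalue of K and ker(I - K) = {0}, so we are in the first case: for every y there is a unique x = (I - K)^(-1) y. (Explicitly, by the Woodbury identity, (I - U V^T)^(-1) = I + U (I_2 - G)^(-1) V^T.)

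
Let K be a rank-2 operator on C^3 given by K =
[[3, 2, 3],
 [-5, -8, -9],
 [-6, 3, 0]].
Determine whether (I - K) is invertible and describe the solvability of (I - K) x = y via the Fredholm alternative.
(I - K) is invertible (det(I - K) = 37 ≠ 0), so for every y in C^3 the equation (I - K) x = y has a unique solution.

K has rank 2 and factors as K = U V^T = u1 v1^T + u2 v2^T with u1 = (0, -2, 3), v1 = (-2, 1, 0), u2 = (1, -3, 0), v2 = (3, 2, 3) (multiplying out reproduces the displayed K). The nonzero eigenvalues of U V^T coincide with those of the 2 x 2 matrix G = V^T U = [[v1·u1, v1·u2], [v2·u1, v2·u2]] = [[-2, -5], [5, -3]], and by the Sylvester determinant identity det(I_3 - U V^T) = det(I_2 - V^T U) = det([[3, 5], [-5, 4]]) = (3)(4) - (5)(-5) = 37. (Direct check: I - K =
[[-2, -2, -3],
 [5, 9, 9],
 [6, -3, 1]]
has determinant 37.) The finite-dimensional Fredholm alternative says: either (I - K) is invertible, or ker(I - K) ≠ {0} and then range(I - K) = ker((I - K)^*)^⊥, with dim ker(I - K) = dim ker((I - K)^*). Since det(I - K) ≠ 0, 1 is not an eigenvalue of K and ker(I - K) = {0}, so we are in the first case: for every y there is a unique x = (I - K)^(-1) y. (Explicitly, by the Woodbury identity, (I - U V^T)^(-1) = I + U (I_2 - G)^(-1) V^T.)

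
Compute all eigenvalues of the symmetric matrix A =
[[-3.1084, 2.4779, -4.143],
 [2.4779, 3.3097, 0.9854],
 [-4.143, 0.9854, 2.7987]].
sigma(A) ≈ {-6, 4, 5}

A is real symmetric, so its spectrum consists of real eigenvalues. Expanding the characteristic polynomial of the displayed matrix gives
  det(λ I - A) = p(λ) = λ^3 + (-3)λ^2 + (-34)λ + (120).
Solving p(λ) = 0 yields eigenvalues ≈ -6, 4, 5. (A is shown rounded to 4 decimals, so these recover the underlying integer eigenvalues to within that precision.)
Verification: the trace of A = 3 equals the sum of eigenvalues 3, and det(A) ≈ -119.9996 matches the eigenvalue product -120.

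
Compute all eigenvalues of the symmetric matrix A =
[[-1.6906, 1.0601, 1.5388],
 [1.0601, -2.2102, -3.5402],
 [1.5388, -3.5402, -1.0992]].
sigma(A) ≈ {-6, -1, 2}

A is real symmetric, so its spectrum consists of real eigenvalues. Expanding the characteristic polynomial of the displayed matrix gives
  det(λ I - A) = p(λ) = λ^3 + (5)λ^2 + (-8)λ + (-12).
Solving p(λ) = 0 yields eigenvalues ≈ -6, -1, 2. (A is shown rounded to 4 decimals, so these recover the underlying integer eigenvalues to within that precision.)
Verification: the trace of A = -5 equals the sum of eigenvalues -5, and det(A) ≈ 11.9998 matches the eigenvalue product 12.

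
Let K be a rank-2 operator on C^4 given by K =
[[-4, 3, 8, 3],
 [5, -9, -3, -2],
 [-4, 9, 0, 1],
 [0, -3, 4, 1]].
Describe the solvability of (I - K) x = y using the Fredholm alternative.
(I - K) is invertible (det(I - K) = 70 ≠ 0), so for every y in C^4 the equation (I - K) x = y has a unique solution.

K has rank 2 and factors as K = U V^T = u1 v1^T + u2 v2^T with u1 = (-2, -1, 2, -2), v1 = (1, 0, -3, -1), u2 = (-1, 3, -3, 1), v2 = (2, -3, -2, -1) (multiplying out reproduces the displayed K). The nonzero eigenvalues of U V^T coincide with those of the 2 x 2 matrix G = V^T U = [[v1·u1, v1·u2], [v2·u1, v2·u2]] = [[-6, 7], [-3, -6]], and by the Sylvester determinant identity det(I_4 - U V^T) = det(I_2 - V^T U) = det([[7, -7], [3, 7]]) = (7)(7) - (-7)(3) = 70. (Direct check: I - K =
[[5, -3, -8, -3],
 [-5, 10, 3, 2],
 [4, -9, 1, -1],
 [0, 3, -4, 0]]
has determinant 70.) The finite-dimensional Fredholm alternative says: either (I - K) is invertible, or ker(I - K) ≠ {0} and then range(I - K) = ker((I - K)^*)^⊥, with dim ker(I - K) = dim ker((I - K)^*). Since det(I - K) ≠ 0, 1 is not an eigenvalue of K and ker(I - K) = {0}, so we are in the first case: for every y there is a unique x = (I - K)^(-1) y. (Explicitly, by the Woodbury identity, (I - U V^T)^(-1) = I + U (I_2 - G)^(-1) V^T.)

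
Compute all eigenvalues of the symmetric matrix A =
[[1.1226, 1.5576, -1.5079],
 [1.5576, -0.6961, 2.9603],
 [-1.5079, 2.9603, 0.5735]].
sigma(A) ≈ {-4, 2, 3}

A is real symmetric, so its spectrum consists of real eigenvalues. Expanding the characteristic polynomial of the displayed matrix gives
  det(λ I - A) = p(λ) = λ^3 + (-1)λ^2 + (-14)λ + (24).
Solving p(λ) = 0 yields eigenvalues ≈ -4, 2, 3. (A is shown rounded to 4 decimals, so these recover the underlying integer eigenvalues to within that precision.)
Verification: the trace of A = 1 equals the sum of eigenvalues 1, and det(A) ≈ -24.0003 matches the eigenvalue product -24.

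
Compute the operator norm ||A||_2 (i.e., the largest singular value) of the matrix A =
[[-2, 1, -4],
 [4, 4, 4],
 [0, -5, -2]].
||A||_2 ≈ 8.6198 (= sqrt(largest eigenvalue of A^T A))

||A||_2 = sigma_max(A) = sqrt(lambda_max(A^T A)). Form the symmetric matrix M = A^T A =
[[20, 14, 24],
 [14, 42, 22],
 [24, 22, 36]].
Its characteristic polynomial (trace, sum of principal 2x2 minors, determinant of M give the coefficients) is
  p(λ) = det(λ I - M) = λ^3 - 98λ^2 + 1816λ - 4096.
No integer candidate from the rational root theorem (±divisors of 4096) is a root, so the roots are irrational. The cubic discriminant is Δ = 4964733184 > 0, so there are three distinct real roots. p(2) = -848 and p(3) = 497 have opposite signs, so a root lies in (2, 3); Newton's method refines it to λ ≈ 2.6146. p(21) = 83 and p(22) = -928 have opposite signs, so a root lies in (21, 22); Newton's method refines it to λ ≈ 21.0847. p(74) = -1136 and p(75) = 2729 have opposite signs, so a root lies in (74, 75); Newton's method refines it to λ ≈ 74.3007. Check (Vieta): the three roots sum to 98, matching tr M = 98.
So the eigenvalues of A^T A are ≈ 2.6146, 21.0847, 74.3007 (all ≥ 0, as they must be for A^T A). The largest is λ_max ≈ 74.3007, hence ||A||_2 = sqrt(λ_max) ≈ 8.6198.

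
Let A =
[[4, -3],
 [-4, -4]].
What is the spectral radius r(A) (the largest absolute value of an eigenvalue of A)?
r(A) = sqrt(112)/2 ≈ 5.2915

The eigenvalues of A are the roots of its characteristic polynomial. With M = A (coefficients from the trace and determinant):
  p(λ) = det(λ I - M) = λ^2 - 28.
For λ^2 - 28 the discriminant is 112. It is nonnegative but not a perfect square, so the roots are real and irrational: λ = ± sqrt(112)/2 ≈ 5.2915, -5.2915.
Thus the eigenvalues (to 4 decimals) are 5.2915 (modulus 5.2915); -5.2915 (modulus 5.2915). The spectral radius is the largest modulus: r(A) = sqrt(112)/2 ≈ 5.2915. (Cross-check: r(A) ≤ ||A||_2 ≈ 5.8151; equality holds whenever A is normal, though it can also hold for some non-normal A.)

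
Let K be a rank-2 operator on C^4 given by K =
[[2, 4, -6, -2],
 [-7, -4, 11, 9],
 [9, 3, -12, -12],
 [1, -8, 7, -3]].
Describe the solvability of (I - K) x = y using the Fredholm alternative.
(I - K) is invertible (det(I - K) = 283 ≠ 0), so for every y in C^4 the equation (I - K) x = y has a unique solution.

K has rank 2 and factors as K = U V^T = u1 v1^T + u2 v2^T with u1 = (0, -2, 3, 2), v1 = (2, -1, -1, -3), u2 = (-2, 3, -3, 3), v2 = (-1, -2, 3, 1) (multiplying out reproduces the displayed K). The nonzero eigenvalues of U V^T coincide with those of the 2 x 2 matrix G = V^T U = [[v1·u1, v1·u2], [v2·u1, v2·u2]] = [[-7, -13], [15, -10]], and by the Sylvester determinant identity det(I_4 - U V^T) = det(I_2 - V^T U) = det([[8, 13], [-15, 11]]) = (8)(11) - (13)(-15) = 283. (Direct check: I - K =
[[-1, -4, 6, 2],
 [7, 5, -11, -9],
 [-9, -3, 13, 12],
 [-1, 8, -7, 4]]
has determinant 283.) The finite-dimensional Fredholm alternative says: either (I - K) is invertible, or ker(I - K) ≠ {0} and then range(I - K) = ker((I - K)^*)^⊥, with dim ker(I - K) = dim ker((I - K)^*). Since det(I - K) ≠ 0, 1 is not an eigenvalue of K and ker(I - K) = {0}, so we are in the first case: for every y there is a unique x = (I - K)^(-1) y. (Explicitly, by the Woodbury identity, (I - U V^T)^(-1) = I + U (I_2 - G)^(-1) V^T.)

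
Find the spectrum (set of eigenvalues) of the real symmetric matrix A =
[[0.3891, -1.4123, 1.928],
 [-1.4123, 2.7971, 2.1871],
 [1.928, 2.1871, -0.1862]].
sigma(A) ≈ {-3, 2, 4}

A is real symmetric, so its spectrum consists of real eigenvalues. Expanding the characteristic polynomial of the displayed matrix gives
  det(λ I - A) = p(λ) = λ^3 + (-3)λ^2 + (-10)λ + (24).
Solving p(λ) = 0 yields eigenvalues ≈ -3, 2, 4. (A is shown rounded to 4 decimals, so these recover the underlying integer eigenvalues to within that precision.)
Verification: the trace of A = 3 equals the sum of eigenvalues 3, and det(A) ≈ -24.0004 matches the eigenvalue product -24.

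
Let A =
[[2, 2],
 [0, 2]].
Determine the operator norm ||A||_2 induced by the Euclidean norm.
||A||_2 = sqrt((12 + sqrt(80))/2) ≈ 3.2361 (= sqrt(largest eigenvalue of A^T A))

||A||_2 = sigma_max(A) = sqrt(lambda_max(A^T A)). Form the symmetric matrix M = A^T A =
[[4, 4],
 [4, 8]].
Its characteristic polynomial (trace, determinant of M give the coefficients) is
  p(λ) = det(λ I - M) = λ^2 - 12λ + 16.
For λ^2 - 12λ + 16 the discriminant is 80. It is nonnegative but not a perfect square, so the roots are real and irrational: λ = (12 ± sqrt(80))/2 ≈ 10.4721, 1.5279.
So the eigenvalues of A^T A are ≈ 1.5279, 10.4721 (all ≥ 0, as they must be for A^T A). The largest is λ_max = (12 + sqrt(80))/2 ≈ 10.4721, hence ||A||_2 = sqrt(λ_max) = sqrt((12 + sqrt(80))/2) ≈ 3.2361.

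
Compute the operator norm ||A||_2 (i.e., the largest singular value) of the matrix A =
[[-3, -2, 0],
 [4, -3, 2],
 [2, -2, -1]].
||A||_2 ≈ 6.0261 (= sqrt(largest eigenvalue of A^T A))

||A||_2 = sigma_max(A) = sqrt(lambda_max(A^T A)). Form the symmetric matrix M = A^T A =
[[29, -10, 6],
 [-10, 17, -4],
 [6, -4, 5]].
Its characteristic polynomial (trace, sum of principal 2x2 minors, determinant of M give the coefficients) is
  p(λ) = det(λ I - M) = λ^3 - 51λ^2 + 571λ - 1369.
No integer candidate from the rational root theorem (±divisors of 1369) is a root, so the roots are irrational. The cubic discriminant is Δ = 43955456 > 0, so there are three distinct real roots. p(3) = -88 and p(4) = 163 have opposite signs, so a root lies in (3, 4); Newton's method refines it to λ ≈ 3.3156. p(11) = 72 and p(12) = -133 have opposite signs, so a root lies in (11, 12); Newton's method refines it to λ ≈ 11.3701. p(36) = -253 and p(37) = 592 have opposite signs, so a root lies in (36, 37); Newton's method refines it to λ ≈ 36.3143. Check (Vieta): the three roots sum to 51, matching tr M = 51.
So the eigenvalues of A^T A are ≈ 3.3156, 11.3701, 36.3143 (all ≥ 0, as they must be for A^T A). The largest is λ_max ≈ 36.3143, hence ||A||_2 = sqrt(λ_max) ≈ 6.0261.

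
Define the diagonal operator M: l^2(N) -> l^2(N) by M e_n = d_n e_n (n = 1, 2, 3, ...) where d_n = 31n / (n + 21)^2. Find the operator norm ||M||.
||M|| = 31/84 (attained at n = 21)

For M diagonal, ||M|| = sup_n |d_n|. Treat f(x) = 31x / (x + 21)^2 for real x > 0. By the quotient rule, f'(x) = 31(21 - x)/(x + 21)^3, which is positive for x < 21 and negative for x > 21. So f has a unique maximum at x = 21, and since 21 is a positive integer, the supremum over n ≥ 1 is attained at n = 21: d_21 = 31·21/(21 + 21)^2 = 31·21/1764 = 31/84. Hence ||M|| = 31/84.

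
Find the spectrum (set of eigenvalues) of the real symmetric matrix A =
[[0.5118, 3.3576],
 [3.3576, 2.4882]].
sigma(A) ≈ {-2, 5}

A is real symmetric, so its spectrum consists of real eigenvalues. Expanding the characteristic polynomial of the displayed matrix gives
  det(λ I - A) = p(λ) = λ^2 + (-3)λ + (-10).
Solving p(λ) = 0 yields eigenvalues ≈ -2, 5. (A is shown rounded to 4 decimals, so these recover the underlying integer eigenvalues to within that precision.)
Verification: the trace of A = 3 equals the sum of eigenvalues 3, and det(A) ≈ -10.0000 matches the eigenvalue product -10.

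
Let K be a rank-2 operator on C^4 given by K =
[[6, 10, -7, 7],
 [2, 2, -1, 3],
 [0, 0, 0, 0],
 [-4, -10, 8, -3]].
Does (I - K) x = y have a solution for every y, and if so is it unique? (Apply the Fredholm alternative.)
(I - K) is invertible (det(I - K) = 22 ≠ 0), so for every y in C^4 the equation (I - K) x = y has a unique solution.

K has rank 2 and factors as K = U V^T = u1 v1^T + u2 v2^T with u1 = (-2, 0, 0, 3), v1 = (0, -2, 2, 1), u2 = (-3, -1, 0, 2), v2 = (-2, -2, 1, -3) (multiplying out reproduces the displayed K). The nonzero eigenvalues of U V^T coincide with those of the 2 x 2 matrix G = V^T U = [[v1·u1, v1·u2], [v2·u1, v2·u2]] = [[3, 4], [-5, 2]], and by the Sylvester determinant identity det(I_4 - U V^T) = det(I_2 - V^T U) = det([[-2, -4], [5, -1]]) = (-2)(-1) - (-4)(5) = 22. (Direct check: I - K =
[[-5, -10, 7, -7],
 [-2, -1, 1, -3],
 [0, 0, 1, 0],
 [4, 10, -8, 4]]
has determinant 22.) The finite-dimensional Fredholm alternative says: either (I - K) is invertible, or ker(I - K) ≠ {0} and then range(I - K) = ker((I - K)^*)^⊥, with dim ker(I - K) = dim ker((I - K)^*). Since det(I - K) ≠ 0, 1 is not an eigenvalue of K and ker(I - K) = {0}, so we are in the first case: for every y there is a unique x = (I - K)^(-1) y. (Explicitly, by the Woodbury identity, (I - U V^T)^(-1) = I + U (I_2 - G)^(-1) V^T.)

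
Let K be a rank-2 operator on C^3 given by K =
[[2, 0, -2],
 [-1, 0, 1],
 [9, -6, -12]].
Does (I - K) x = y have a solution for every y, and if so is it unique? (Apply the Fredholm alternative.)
(I - K) is invertible (det(I - K) = 11 ≠ 0), so for every y in C^3 the equation (I - K) x = y has a unique solution.

K has rank 2 and factors as K = U V^T = u1 v1^T + u2 v2^T with u1 = (-2, 1, -3), v1 = (-1, 0, 1), u2 = (0, 0, 3), v2 = (2, -2, -3) (multiplying out reproduces the displayed K). The nonzero eigenvalues of U V^T coincide with those of the 2 x 2 matrix G = V^T U = [[v1·u1, v1·u2], [v2·u1, v2·u2]] = [[-1, 3], [3, -9]], and by the Sylvester determinant identity det(I_3 - U V^T) = det(I_2 - V^T U) = det([[2, -3], [-3, 10]]) = (2)(10) - (-3)(-3) = 11. (Direct check: I - K =
[[-1, 0, 2],
 [1, 1, -1],
 [-9, 6, 13]]
has determinant 11.) The finite-dimensional Fredholm alternative says: either (I - K) is invertible, or ker(I - K) ≠ {0} and then range(I - K) = ker((I - K)^*)^⊥, with dim ker(I - K) = dim ker((I - K)^*). Since det(I - K) ≠ 0, 1 is not an eigenvalue of K and ker(I - K) = {0}, so we are in the first case: for every y there is a unique x = (I - K)^(-1) y. (Explicitly, by the Woodbury identity, (I - U V^T)^(-1) = I + U (I_2 - G)^(-1) V^T.)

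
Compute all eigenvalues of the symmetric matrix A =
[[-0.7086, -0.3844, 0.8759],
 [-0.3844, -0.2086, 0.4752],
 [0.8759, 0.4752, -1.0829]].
sigma(A) ≈ {-2, 0} (0 with multiplicity 2)

A is real symmetric, so its spectrum consists of real eigenvalues. Expanding the characteristic polynomial of the displayed matrix gives
  det(λ I - A) = p(λ) = λ^3 + (2)λ^2 + (0)λ + (0).
Solving p(λ) = 0 yields eigenvalues ≈ -2, 0, 0. (A is shown rounded to 4 decimals, so these recover the underlying integer eigenvalues to within that precision.)
Verification: the trace of A = -2 equals the sum of eigenvalues -2, and det(A) ≈ -0.0000 matches the eigenvalue product 0.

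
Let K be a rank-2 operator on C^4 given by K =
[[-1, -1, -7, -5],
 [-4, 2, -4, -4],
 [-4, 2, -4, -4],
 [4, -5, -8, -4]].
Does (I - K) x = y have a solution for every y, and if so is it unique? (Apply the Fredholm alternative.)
(I - K) is invertible (det(I - K) = -42 ≠ 0), so for every y in C^4 the equation (I - K) x = y has a unique solution.

K has rank 2 and factors as K = U V^T = u1 v1^T + u2 v2^T with u1 = (-1, 0, 0, -2), v1 = (-3, 3, 3, 1), u2 = (2, 2, 2, 1), v2 = (-2, 1, -2, -2) (multiplying out reproduces the displayed K). The nonzero eigenvalues of U V^T coincide with those of the 2 x 2 matrix G = V^T U = [[v1·u1, v1·u2], [v2·u1, v2·u2]] = [[1, 7], [6, -8]], and by the Sylvester determinant identity det(I_4 - U V^T) = det(I_2 - V^T U) = det([[0, -7], [-6, 9]]) = (0)(9) - (-7)(-6) = -42. (Direct check: I - K =
[[2, 1, 7, 5],
 [4, -1, 4, 4],
 [4, -2, 5, 4],
 [-4, 5, 8, 5]]
has determinant -42.) The finite-dimensional Fredholm alternative says: either (I - K) is invertible, or ker(I - K) ≠ {0} and then range(I - K) = ker((I - K)^*)^⊥, with dim ker(I - K) = dim ker((I - K)^*). Since det(I - K) ≠ 0, 1 is not an eigenvalue of K and ker(I - K) = {0}, so we are in the first case: for every y there is a unique x = (I - K)^(-1) y. (Explicitly, by the Woodbury identity, (I - U V^T)^(-1) = I + U (I_2 - G)^(-1) V^T.)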